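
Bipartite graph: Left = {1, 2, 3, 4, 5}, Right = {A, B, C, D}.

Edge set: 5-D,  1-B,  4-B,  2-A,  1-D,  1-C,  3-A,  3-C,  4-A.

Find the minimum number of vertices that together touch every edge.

A maximum matching has 4 edges (e.g. 1–D, 2–A, 3–C, 4–B).
By König's theorem the minimum vertex cover has the same size. One such cover is {A, B, C, D}.

4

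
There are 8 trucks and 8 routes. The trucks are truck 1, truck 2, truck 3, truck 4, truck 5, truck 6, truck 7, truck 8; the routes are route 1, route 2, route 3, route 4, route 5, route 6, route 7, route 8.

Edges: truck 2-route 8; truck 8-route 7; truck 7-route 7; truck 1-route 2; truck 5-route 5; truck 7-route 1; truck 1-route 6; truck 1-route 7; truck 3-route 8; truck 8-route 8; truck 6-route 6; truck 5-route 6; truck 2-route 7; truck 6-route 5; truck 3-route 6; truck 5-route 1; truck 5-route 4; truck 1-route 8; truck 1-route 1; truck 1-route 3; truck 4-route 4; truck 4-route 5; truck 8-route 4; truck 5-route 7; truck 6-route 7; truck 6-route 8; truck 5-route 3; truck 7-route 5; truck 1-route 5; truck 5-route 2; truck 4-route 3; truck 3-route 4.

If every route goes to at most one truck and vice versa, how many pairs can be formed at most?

8

A valid assignment of size 8: truck 1-route 2, truck 2-route 8, truck 3-route 4, truck 4-route 5, truck 5-route 3, truck 6-route 6, truck 7-route 1, truck 8-route 7.
All 8 trucks are matched, so no larger matching exists.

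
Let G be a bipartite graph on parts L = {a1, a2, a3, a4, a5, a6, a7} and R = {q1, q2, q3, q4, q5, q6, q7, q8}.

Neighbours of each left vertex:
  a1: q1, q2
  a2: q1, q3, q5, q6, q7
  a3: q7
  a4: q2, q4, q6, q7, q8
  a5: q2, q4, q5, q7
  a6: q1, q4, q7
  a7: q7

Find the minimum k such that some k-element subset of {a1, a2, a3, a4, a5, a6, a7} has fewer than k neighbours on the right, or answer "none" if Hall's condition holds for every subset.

Take S = {a3, a7}. Its neighbourhood is {q7}, so |N(S)| = 1 < |S| = 2.
No single vertex violates Hall's condition since each has at least one neighbour, so 2 is the minimum.

2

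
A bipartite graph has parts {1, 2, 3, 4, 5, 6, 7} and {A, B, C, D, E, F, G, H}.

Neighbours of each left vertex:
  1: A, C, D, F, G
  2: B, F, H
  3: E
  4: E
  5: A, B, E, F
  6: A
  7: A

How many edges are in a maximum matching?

A valid assignment of size 5: 1-G, 2-F, 3-E, 5-B, 6-A.
The set {3, 4, 6, 7} has only 2 neighbours ({A, E}), so by Hall's theorem at most 5 of the 7 left vertices can be matched.

5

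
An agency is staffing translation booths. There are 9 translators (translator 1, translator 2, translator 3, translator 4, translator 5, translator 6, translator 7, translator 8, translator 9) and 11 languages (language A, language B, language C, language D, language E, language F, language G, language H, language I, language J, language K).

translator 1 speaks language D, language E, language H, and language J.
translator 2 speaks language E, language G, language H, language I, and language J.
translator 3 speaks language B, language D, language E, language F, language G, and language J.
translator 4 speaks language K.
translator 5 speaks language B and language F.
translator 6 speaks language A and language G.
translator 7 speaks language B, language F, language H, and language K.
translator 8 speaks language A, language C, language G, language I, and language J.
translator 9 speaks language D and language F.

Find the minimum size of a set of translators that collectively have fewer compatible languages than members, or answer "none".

none

A matching saturating every translator exists, for instance translator 1→language E, translator 2→language I, translator 3→language J, translator 4→language K, translator 5→language B, translator 6→language A, translator 7→language H, translator 8→language G, translator 9→language F.
By Hall's marriage theorem, this means |N(S)| ≥ |S| for every subset S, so no violating subset exists.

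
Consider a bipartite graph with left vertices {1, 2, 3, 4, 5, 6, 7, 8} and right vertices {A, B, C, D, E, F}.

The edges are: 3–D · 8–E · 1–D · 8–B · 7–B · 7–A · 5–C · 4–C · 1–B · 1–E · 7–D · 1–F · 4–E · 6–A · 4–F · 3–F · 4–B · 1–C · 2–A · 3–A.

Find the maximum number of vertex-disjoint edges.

One maximum matching: 1→F, 2→A, 3→D, 4→E, 5→C, 7→B.
The set {1, 2, 3, 4, 5, 6, 7, 8} has only 6 neighbours ({A, B, C, D, E, F}), so by Hall's theorem at most 6 of the 8 left vertices can be matched.

6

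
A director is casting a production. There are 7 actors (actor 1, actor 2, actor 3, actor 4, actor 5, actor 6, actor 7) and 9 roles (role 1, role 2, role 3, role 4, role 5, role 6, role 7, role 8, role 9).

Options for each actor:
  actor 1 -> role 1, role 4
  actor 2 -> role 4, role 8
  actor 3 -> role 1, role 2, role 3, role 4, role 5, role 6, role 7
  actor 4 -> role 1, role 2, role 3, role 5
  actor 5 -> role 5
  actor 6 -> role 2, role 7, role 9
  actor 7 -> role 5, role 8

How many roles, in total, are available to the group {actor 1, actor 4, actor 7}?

6

The union of neighbours of {actor 1, actor 4, actor 7} is {role 1, role 2, role 3, role 4, role 5, role 8}, which has 6 elements.
Since |N(S)| = 6 ≥ |S| = 3, Hall's condition holds for this subset.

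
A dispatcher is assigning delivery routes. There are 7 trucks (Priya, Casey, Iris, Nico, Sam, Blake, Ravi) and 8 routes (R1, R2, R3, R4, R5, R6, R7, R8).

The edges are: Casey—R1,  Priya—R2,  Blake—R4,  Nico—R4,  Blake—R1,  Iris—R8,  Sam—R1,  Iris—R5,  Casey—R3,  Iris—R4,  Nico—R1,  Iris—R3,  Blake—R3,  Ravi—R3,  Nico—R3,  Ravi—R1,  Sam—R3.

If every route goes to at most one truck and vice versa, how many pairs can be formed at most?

5

For example, pair Priya-R2, Casey-R1, Iris-R8, Nico-R4, Sam-R3.
The set {Casey, Nico, Sam, Blake, Ravi} has only 3 neighbours ({R1, R3, R4}), so by Hall's theorem at most 5 of the 7 trucks can be matched.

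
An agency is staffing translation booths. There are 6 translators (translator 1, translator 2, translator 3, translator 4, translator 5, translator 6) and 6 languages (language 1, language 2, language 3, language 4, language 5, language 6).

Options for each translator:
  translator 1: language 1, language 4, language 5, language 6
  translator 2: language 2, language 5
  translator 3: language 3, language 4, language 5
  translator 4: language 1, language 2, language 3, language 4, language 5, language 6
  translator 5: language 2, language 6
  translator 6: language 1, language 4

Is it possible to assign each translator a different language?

Yes

A valid assignment of size 6: translator 1-language 6, translator 2-language 5, translator 3-language 3, translator 4-language 1, translator 5-language 2, translator 6-language 4.
All 6 translators are covered.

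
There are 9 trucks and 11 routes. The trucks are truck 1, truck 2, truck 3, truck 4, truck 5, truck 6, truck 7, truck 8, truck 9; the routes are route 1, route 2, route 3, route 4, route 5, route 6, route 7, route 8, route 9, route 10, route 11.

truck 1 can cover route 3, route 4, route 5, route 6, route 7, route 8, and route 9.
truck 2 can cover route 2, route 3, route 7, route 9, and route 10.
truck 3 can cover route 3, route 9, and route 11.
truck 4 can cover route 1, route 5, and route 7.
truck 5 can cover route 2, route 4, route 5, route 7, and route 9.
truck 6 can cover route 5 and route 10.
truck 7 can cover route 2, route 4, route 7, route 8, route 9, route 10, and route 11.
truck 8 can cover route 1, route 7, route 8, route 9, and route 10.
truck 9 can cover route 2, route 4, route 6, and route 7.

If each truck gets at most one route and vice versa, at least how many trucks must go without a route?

0

For example, pair truck 1–route 3, truck 2–route 2, truck 3–route 11, truck 4–route 1, truck 5–route 4, truck 6–route 10, truck 7–route 9, truck 8–route 8, truck 9–route 7.
All 9 trucks are matched, so no larger matching exists.
That matches 9 of the 9, leaving 0 unmatched; no matching can do better.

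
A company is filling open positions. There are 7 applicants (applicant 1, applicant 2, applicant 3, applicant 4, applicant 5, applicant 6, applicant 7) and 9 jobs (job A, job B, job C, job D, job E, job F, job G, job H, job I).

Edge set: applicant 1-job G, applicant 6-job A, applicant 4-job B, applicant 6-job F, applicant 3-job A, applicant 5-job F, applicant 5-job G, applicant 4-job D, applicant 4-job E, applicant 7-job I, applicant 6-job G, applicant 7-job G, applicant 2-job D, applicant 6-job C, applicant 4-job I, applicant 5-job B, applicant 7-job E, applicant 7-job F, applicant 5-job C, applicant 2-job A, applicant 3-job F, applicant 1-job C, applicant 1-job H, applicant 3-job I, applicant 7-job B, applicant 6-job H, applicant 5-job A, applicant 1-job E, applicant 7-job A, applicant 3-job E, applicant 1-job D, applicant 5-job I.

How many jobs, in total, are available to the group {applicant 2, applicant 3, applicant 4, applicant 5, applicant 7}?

The union of neighbours of {applicant 2, applicant 3, applicant 4, applicant 5, applicant 7} is {job A, job B, job C, job D, job E, job F, job G, job I}, which has 8 elements.
Since |N(S)| = 8 ≥ |S| = 5, Hall's condition holds for this subset.

8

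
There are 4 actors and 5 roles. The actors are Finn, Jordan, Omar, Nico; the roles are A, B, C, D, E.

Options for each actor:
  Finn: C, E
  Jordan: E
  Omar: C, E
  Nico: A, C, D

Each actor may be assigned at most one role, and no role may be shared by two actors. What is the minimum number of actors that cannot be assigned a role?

1

A valid assignment of size 3: Finn–C, Jordan–E, Nico–D.
The set {Finn, Jordan, Omar} has only 2 neighbours ({C, E}), so by Hall's theorem at most 3 of the 4 actors can be matched.
That matches 3 of the 4, leaving 1 unmatched; no matching can do better.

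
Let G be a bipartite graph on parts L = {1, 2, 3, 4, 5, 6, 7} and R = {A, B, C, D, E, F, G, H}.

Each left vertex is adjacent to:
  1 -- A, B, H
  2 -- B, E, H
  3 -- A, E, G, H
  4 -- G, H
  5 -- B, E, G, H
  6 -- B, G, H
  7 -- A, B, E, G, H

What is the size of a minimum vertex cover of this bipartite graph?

5

The 5 edges 1–A, 2–E, 3–G, 4–H, 5–B form a matching, so any vertex cover needs at least 5 vertices (one per matched edge).
Conversely {A, B, E, G, H} meets every edge and has exactly 5 vertices, so 5 is optimal.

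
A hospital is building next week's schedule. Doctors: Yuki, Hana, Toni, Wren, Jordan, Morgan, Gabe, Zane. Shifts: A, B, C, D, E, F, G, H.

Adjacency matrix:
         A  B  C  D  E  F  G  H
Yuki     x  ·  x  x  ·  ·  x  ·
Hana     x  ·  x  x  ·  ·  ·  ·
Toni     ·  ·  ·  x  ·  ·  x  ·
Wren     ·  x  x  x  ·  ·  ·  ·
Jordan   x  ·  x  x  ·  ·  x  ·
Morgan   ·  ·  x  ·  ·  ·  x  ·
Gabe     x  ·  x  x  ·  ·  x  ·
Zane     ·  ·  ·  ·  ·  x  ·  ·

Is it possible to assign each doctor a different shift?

No

The set {Yuki, Hana, Toni, Jordan, Morgan, Gabe} has only 4 neighbours ({A, C, D, G}), so by Hall's theorem at most 6 of the 8 doctors can be matched.
Hence no matching covers every doctor.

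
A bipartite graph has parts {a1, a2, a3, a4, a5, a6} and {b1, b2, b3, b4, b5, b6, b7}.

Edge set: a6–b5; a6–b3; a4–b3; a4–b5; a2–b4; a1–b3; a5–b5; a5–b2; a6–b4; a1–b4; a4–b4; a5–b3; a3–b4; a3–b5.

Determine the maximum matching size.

4

One maximum matching: a1→b3, a2→b4, a3→b5, a5→b2.
The set {a1, a2, a3, a4, a6} has only 3 neighbours ({b3, b4, b5}), so by Hall's theorem at most 4 of the 6 left vertices can be matched.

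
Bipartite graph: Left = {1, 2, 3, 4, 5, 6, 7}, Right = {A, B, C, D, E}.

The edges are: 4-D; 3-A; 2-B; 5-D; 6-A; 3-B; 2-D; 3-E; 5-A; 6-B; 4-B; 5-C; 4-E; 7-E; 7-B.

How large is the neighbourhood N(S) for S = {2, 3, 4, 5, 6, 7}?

The union of neighbours of {2, 3, 4, 5, 6, 7} is {A, B, C, D, E}, which has 5 elements.
Since |N(S)| = 5 < |S| = 6, Hall's condition fails for this subset.

5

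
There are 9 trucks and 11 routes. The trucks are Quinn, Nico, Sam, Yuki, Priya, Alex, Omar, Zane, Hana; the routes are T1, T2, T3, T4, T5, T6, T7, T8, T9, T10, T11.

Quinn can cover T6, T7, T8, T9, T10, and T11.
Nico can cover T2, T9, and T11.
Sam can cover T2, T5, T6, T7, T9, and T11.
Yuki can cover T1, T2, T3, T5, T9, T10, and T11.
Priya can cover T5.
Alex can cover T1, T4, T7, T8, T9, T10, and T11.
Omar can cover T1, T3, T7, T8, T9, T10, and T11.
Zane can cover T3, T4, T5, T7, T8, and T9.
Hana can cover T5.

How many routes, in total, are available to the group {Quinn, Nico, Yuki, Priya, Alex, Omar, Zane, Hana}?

The union of neighbours of {Quinn, Nico, Yuki, Priya, Alex, Omar, Zane, Hana} is {T1, T2, T3, T4, T5, T6, T7, T8, T9, T10, T11}, which has 11 elements.
Since |N(S)| = 11 ≥ |S| = 8, Hall's condition holds for this subset.

11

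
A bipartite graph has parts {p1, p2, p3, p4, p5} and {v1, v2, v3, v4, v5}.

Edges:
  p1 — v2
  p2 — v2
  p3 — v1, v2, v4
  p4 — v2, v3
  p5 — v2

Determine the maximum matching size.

3

For example, pair p1–v2, p3–v1, p4–v3.
The set {p1, p2, p5} has only 1 neighbour ({v2}), so by Hall's theorem at most 3 of the 5 left vertices can be matched.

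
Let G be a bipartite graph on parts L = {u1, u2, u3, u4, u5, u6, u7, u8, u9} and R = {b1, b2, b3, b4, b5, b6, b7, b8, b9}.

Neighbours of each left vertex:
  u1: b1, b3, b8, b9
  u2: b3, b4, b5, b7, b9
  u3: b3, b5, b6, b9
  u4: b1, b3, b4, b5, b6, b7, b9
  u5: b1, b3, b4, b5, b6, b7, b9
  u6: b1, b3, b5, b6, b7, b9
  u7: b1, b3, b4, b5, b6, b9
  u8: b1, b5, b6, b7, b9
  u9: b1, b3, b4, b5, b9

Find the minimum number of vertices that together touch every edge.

8

{u1, b1, b3, b4, b5, b6, b7, b9} is a vertex cover of size 8: every edge has an endpoint in this set.
No smaller cover exists because u1–b8, u2–b3, u3–b9, u4–b4, u5–b1, u6–b6, u7–b5, u8–b7 is a matching of size 8, and a cover must include an endpoint of each of these disjoint edges (König's theorem).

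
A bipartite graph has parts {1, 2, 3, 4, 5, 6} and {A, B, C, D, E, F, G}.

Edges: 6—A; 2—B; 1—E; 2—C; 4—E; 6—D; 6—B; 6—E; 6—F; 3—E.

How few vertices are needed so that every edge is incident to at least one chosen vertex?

A maximum matching has 3 edges (e.g. 1–E, 2–B, 6–A).
By König's theorem the minimum vertex cover has the same size. One such cover is {2, 6, E}.

3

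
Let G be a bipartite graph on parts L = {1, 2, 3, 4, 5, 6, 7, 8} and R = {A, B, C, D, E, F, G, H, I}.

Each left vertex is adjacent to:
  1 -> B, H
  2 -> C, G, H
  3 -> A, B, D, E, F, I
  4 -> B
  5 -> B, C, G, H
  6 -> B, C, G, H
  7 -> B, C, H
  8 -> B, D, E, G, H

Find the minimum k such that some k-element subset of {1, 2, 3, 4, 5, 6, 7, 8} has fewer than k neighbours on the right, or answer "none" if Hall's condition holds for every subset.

Take S = {1, 2, 4, 5, 6}. Its neighbourhood is {B, C, G, H}, so |N(S)| = 4 < |S| = 5.
Every subset of size less than 5 has at least as many neighbours as members, so 5 is the minimum.

5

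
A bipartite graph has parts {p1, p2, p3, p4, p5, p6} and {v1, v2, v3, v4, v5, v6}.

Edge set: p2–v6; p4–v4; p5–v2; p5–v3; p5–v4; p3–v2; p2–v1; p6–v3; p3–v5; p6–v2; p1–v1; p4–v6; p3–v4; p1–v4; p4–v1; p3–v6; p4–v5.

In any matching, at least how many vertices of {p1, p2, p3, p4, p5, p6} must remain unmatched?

A valid assignment of size 6: p1→v4, p2→v1, p3→v6, p4→v5, p5→v3, p6→v2.
This saturates every left vertex, so 6 is the maximum.
That matches 6 of the 6, leaving 0 unmatched; no matching can do better.

0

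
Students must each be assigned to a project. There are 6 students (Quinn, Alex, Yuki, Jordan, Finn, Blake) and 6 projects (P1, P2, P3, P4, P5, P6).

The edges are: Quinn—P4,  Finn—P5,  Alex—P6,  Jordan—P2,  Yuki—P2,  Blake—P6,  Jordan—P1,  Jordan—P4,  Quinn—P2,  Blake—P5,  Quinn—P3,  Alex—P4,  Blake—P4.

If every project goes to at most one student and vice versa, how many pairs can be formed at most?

A valid assignment of size 6: Quinn–P3, Alex–P4, Yuki–P2, Jordan–P1, Finn–P5, Blake–P6.
All 6 students are matched, so no larger matching exists.

6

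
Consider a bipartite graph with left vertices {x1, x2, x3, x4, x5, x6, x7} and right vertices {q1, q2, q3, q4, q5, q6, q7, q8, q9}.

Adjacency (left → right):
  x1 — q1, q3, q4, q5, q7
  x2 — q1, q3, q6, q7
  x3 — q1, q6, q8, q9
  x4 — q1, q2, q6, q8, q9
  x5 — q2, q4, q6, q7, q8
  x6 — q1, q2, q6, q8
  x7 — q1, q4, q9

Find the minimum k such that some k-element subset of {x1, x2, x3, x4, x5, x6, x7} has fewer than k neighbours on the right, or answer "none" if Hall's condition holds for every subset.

A matching saturating every left vertex exists, for instance x1→q7, x2→q3, x3→q8, x4→q9, x5→q6, x6→q2, x7→q4.
By Hall's marriage theorem, this means |N(S)| ≥ |S| for every subset S, so no violating subset exists.

none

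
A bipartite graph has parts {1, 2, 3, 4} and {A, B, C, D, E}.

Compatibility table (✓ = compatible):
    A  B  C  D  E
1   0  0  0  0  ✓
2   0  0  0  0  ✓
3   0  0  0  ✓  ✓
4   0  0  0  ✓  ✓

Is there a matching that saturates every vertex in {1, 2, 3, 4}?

No

The set {1, 2, 3, 4} has only 2 neighbours ({D, E}), so by Hall's theorem at most 2 of the 4 left vertices can be matched.
Hence no matching covers every left vertex.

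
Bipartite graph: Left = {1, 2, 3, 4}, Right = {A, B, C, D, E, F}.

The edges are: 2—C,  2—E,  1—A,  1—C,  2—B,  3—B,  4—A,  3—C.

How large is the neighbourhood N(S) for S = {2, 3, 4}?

4

The union of neighbours of {2, 3, 4} is {A, B, C, E}, which has 4 elements.
Since |N(S)| = 4 ≥ |S| = 3, Hall's condition holds for this subset.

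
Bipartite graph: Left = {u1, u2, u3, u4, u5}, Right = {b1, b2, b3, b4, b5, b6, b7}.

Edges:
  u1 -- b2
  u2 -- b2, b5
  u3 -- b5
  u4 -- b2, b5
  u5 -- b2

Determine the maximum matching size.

2

One maximum matching: u1–b2, u2–b5.
The set {u1, u2, u3, u4, u5} has only 2 neighbours ({b2, b5}), so by Hall's theorem at most 2 of the 5 left vertices can be matched.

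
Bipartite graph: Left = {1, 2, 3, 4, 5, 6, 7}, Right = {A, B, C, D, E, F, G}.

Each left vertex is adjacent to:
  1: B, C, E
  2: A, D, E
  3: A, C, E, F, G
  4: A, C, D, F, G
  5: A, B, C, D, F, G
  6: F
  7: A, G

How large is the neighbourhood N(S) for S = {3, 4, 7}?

The union of neighbours of {3, 4, 7} is {A, C, D, E, F, G}, which has 6 elements.
Since |N(S)| = 6 ≥ |S| = 3, Hall's condition holds for this subset.

6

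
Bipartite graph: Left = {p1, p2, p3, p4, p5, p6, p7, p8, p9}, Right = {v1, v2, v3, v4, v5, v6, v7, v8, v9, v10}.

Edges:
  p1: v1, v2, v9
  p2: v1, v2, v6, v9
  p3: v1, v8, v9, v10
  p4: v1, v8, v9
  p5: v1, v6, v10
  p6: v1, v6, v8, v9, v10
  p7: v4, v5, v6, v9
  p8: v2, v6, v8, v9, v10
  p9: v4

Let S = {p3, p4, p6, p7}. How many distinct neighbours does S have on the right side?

7

The union of neighbours of {p3, p4, p6, p7} is {v1, v4, v5, v6, v8, v9, v10}, which has 7 elements.
Since |N(S)| = 7 ≥ |S| = 4, Hall's condition holds for this subset.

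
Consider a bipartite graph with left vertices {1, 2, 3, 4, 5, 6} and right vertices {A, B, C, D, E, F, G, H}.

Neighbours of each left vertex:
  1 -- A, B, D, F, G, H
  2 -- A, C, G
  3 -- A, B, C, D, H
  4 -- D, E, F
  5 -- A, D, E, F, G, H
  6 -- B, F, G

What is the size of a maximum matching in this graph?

For example, pair 1-A, 2-C, 3-H, 4-E, 5-G, 6-B.
All 6 left vertices are matched, so no larger matching exists.

6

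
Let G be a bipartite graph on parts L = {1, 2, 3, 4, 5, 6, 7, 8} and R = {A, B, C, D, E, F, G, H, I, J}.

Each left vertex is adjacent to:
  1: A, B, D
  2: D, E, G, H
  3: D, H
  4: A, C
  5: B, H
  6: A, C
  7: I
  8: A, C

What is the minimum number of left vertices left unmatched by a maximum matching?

1

For example, pair 1–D, 2–E, 3–H, 4–A, 5–B, 6–C, 7–I.
The set {4, 6, 8} has only 2 neighbours ({A, C}), so by Hall's theorem at most 7 of the 8 left vertices can be matched.
That matches 7 of the 8, leaving 1 unmatched; no matching can do better.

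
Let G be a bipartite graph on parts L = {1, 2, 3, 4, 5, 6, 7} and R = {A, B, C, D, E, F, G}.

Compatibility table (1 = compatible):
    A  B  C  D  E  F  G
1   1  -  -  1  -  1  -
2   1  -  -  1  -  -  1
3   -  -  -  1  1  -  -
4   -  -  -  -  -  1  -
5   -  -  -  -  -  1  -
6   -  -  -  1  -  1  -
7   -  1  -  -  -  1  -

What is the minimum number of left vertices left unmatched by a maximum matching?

1

A valid assignment of size 6: 1→A, 2→G, 3→E, 4→F, 6→D, 7→B.
The set {4, 5} has only 1 neighbour ({F}), so by Hall's theorem at most 6 of the 7 left vertices can be matched.
That matches 6 of the 7, leaving 1 unmatched; no matching can do better.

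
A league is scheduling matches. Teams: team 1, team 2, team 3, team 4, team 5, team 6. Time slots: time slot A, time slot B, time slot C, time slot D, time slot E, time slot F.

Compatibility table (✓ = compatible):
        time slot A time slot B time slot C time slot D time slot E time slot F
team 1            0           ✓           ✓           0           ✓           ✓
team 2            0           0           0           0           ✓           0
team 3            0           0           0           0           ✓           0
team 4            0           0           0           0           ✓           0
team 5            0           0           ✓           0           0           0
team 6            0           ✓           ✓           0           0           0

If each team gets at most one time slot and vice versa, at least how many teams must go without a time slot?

2

For example, pair team 1–time slot F, team 2–time slot E, team 5–time slot C, team 6–time slot B.
The set {team 2, team 3, team 4} has only 1 neighbour ({time slot E}), so by Hall's theorem at most 4 of the 6 teams can be matched.
That matches 4 of the 6, leaving 2 unmatched; no matching can do better.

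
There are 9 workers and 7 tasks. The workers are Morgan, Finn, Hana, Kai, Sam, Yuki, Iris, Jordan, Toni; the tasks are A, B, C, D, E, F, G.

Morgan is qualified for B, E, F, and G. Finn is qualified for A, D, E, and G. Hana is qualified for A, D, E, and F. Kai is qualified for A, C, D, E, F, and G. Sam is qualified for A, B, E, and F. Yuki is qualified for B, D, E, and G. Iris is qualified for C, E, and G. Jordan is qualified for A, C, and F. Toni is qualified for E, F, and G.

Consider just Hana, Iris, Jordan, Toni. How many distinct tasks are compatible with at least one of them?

6

The union of neighbours of {Hana, Iris, Jordan, Toni} is {A, C, D, E, F, G}, which has 6 elements.
Since |N(S)| = 6 ≥ |S| = 4, Hall's condition holds for this subset.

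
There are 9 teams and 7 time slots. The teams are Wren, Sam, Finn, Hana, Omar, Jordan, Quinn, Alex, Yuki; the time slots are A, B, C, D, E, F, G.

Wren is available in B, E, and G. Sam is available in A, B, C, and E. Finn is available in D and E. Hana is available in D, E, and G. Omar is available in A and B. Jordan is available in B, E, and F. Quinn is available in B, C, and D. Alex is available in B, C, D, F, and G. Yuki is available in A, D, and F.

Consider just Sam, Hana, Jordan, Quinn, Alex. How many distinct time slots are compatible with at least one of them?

The union of neighbours of {Sam, Hana, Jordan, Quinn, Alex} is {A, B, C, D, E, F, G}, which has 7 elements.
Since |N(S)| = 7 ≥ |S| = 5, Hall's condition holds for this subset.

7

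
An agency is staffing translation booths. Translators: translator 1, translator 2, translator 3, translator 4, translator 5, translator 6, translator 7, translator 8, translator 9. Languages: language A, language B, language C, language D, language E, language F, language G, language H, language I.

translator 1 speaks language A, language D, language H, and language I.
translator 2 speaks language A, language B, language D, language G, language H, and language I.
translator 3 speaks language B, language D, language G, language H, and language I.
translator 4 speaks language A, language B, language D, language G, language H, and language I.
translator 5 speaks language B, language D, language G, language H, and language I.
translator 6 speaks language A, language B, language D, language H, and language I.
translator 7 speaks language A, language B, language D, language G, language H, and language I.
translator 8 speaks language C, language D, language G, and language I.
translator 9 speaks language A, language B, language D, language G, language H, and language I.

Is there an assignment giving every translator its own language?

The set {translator 1, translator 2, translator 3, translator 4, translator 5, translator 6, translator 7, translator 9} has only 6 neighbours ({language A, language B, language D, language G, language H, language I}), so by Hall's theorem at most 7 of the 9 translators can be matched.
Hence no matching covers every translator.

No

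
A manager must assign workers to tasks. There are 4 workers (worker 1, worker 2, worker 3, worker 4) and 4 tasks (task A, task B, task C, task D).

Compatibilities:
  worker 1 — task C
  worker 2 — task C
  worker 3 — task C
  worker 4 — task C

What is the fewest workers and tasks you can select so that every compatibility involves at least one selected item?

1

A maximum matching has 1 edge (e.g. worker 1–task C).
By König's theorem the minimum vertex cover has the same size. One such cover is {task C}.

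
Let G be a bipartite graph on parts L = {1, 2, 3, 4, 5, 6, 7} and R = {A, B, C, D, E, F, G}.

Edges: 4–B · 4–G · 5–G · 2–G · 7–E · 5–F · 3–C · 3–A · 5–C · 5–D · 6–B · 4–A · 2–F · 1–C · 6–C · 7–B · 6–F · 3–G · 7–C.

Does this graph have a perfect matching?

Yes

A valid assignment of size 7: 1→C, 2→F, 3→A, 4→G, 5→D, 6→B, 7→E.
Every left vertex is matched, so this is a perfect matching.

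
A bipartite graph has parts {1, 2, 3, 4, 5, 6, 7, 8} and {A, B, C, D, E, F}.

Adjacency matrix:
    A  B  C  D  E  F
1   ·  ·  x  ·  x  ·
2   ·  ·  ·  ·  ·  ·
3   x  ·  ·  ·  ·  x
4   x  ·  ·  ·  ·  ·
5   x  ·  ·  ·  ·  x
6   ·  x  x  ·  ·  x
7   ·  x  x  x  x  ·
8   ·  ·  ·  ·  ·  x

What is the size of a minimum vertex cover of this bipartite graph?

5

The 5 edges 1–E, 3–F, 4–A, 6–C, 7–B form a matching, so any vertex cover needs at least 5 vertices (one per matched edge).
Conversely {1, 6, 7, A, F} meets every edge and has exactly 5 vertices, so 5 is optimal.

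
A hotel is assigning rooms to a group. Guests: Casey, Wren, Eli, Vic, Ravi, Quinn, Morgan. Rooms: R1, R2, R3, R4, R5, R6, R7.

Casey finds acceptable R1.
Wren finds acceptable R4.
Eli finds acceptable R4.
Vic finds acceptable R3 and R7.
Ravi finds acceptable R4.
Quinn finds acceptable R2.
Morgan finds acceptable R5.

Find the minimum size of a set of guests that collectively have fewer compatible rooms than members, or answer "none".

Take S = {Wren, Eli}. Its neighbourhood is {R4}, so |N(S)| = 1 < |S| = 2.
No single vertex violates Hall's condition since each has at least one neighbour, so 2 is the minimum.

2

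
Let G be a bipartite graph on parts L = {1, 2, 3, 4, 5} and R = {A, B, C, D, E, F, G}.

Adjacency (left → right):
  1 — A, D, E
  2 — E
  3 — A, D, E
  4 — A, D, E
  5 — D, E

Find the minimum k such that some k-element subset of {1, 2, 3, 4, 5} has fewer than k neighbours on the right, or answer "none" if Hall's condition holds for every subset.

4

Take S = {1, 2, 3, 4}. Its neighbourhood is {A, D, E}, so |N(S)| = 3 < |S| = 4.
Every subset of size less than 4 has at least as many neighbours as members, so 4 is the minimum.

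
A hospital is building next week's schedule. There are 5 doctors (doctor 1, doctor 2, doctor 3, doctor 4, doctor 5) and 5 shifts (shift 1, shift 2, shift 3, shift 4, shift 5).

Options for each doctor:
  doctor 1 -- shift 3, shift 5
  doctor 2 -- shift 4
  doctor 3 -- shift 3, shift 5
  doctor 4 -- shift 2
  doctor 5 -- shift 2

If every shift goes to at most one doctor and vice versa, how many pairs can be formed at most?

4

A valid assignment of size 4: doctor 1–shift 3, doctor 2–shift 4, doctor 3–shift 5, doctor 4–shift 2.
The set {doctor 4, doctor 5} has only 1 neighbour ({shift 2}), so by Hall's theorem at most 4 of the 5 doctors can be matched.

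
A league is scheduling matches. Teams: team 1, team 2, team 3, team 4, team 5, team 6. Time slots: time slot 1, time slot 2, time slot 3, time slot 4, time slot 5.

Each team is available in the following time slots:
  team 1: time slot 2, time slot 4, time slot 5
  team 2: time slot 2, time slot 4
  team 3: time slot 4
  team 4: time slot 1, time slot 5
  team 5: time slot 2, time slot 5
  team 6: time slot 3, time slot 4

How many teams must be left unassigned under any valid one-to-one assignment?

For example, pair team 1→time slot 5, team 2→time slot 2, team 3→time slot 4, team 4→time slot 1, team 6→time slot 3.
The set {team 1, team 2, team 3, team 5} has only 3 neighbours ({time slot 2, time slot 4, time slot 5}), so by Hall's theorem at most 5 of the 6 teams can be matched.
That matches 5 of the 6, leaving 1 unmatched; no matching can do better.

1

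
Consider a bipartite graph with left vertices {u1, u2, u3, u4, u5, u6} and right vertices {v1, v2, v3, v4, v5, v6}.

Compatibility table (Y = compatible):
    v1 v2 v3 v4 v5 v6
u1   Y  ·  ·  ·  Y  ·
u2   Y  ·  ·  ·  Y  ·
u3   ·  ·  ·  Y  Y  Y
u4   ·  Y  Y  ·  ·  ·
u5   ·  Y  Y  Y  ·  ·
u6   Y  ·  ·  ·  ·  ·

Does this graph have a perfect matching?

No

The set {u1, u2, u6} has only 2 neighbours ({v1, v5}), so by Hall's theorem at most 5 of the 6 left vertices can be matched.
Hence no matching covers every left vertex.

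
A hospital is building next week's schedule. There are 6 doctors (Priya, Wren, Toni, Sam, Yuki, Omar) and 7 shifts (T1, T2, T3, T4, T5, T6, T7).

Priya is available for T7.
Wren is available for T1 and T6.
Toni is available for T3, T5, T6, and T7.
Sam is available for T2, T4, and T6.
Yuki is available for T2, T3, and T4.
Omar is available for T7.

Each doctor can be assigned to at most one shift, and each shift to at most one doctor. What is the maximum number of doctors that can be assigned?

5

For example, pair Priya-T7, Wren-T1, Toni-T5, Sam-T6, Yuki-T4.
The set {Priya, Omar} has only 1 neighbour ({T7}), so by Hall's theorem at most 5 of the 6 doctors can be matched.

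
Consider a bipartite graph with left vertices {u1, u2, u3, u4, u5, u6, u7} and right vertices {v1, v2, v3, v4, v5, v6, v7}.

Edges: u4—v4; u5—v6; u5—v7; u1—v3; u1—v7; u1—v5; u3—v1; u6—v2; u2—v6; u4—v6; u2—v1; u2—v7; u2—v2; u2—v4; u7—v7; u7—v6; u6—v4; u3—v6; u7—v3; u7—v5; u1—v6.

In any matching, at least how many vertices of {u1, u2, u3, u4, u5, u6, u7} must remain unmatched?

For example, pair u1-v5, u2-v6, u3-v1, u4-v4, u5-v7, u6-v2, u7-v3.
All 7 left vertices are matched, so no larger matching exists.
That matches 7 of the 7, leaving 0 unmatched; no matching can do better.

0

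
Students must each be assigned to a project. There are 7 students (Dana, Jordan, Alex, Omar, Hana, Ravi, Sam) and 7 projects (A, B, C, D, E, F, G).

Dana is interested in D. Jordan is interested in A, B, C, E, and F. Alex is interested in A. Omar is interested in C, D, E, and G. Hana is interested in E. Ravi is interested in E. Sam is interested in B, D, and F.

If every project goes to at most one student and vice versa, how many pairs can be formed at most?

One maximum matching: Dana-D, Jordan-F, Alex-A, Omar-C, Hana-E, Sam-B.
The set {Hana, Ravi} has only 1 neighbour ({E}), so by Hall's theorem at most 6 of the 7 students can be matched.

6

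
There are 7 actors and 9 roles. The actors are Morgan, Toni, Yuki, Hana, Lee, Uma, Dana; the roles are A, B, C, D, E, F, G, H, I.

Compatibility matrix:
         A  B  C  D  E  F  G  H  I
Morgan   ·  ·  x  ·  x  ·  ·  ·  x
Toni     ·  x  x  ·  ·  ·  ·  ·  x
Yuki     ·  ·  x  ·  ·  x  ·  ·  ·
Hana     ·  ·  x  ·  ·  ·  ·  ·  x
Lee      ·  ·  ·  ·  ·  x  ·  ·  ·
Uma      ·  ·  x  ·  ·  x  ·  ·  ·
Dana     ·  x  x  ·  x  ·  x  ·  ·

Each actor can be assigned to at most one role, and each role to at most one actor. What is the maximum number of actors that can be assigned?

A valid assignment of size 6: Morgan-E, Toni-B, Yuki-C, Hana-I, Lee-F, Dana-G.
The set {Yuki, Lee, Uma} has only 2 neighbours ({C, F}), so by Hall's theorem at most 6 of the 7 actors can be matched.

6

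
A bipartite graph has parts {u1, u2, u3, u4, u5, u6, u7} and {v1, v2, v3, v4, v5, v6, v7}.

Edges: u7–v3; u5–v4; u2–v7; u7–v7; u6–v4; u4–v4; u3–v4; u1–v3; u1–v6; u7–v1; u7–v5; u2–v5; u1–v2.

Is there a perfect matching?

The set {u3, u4, u5, u6} has only 1 neighbour ({v4}), so by Hall's theorem at most 4 of the 7 left vertices can be matched.
Hence no matching covers every left vertex.

No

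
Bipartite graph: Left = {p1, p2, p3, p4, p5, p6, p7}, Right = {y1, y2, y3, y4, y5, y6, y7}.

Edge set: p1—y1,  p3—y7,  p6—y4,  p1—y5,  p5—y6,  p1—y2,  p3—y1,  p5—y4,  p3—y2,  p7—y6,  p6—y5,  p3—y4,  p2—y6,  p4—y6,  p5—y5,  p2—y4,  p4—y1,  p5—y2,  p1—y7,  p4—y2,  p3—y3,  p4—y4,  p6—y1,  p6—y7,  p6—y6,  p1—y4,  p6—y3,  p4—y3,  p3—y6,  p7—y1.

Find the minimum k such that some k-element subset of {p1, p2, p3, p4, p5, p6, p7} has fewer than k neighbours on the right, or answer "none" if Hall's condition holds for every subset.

A matching saturating every left vertex exists, for instance p1→y7, p2→y4, p3→y6, p4→y2, p5→y5, p6→y3, p7→y1.
By Hall's marriage theorem, this means |N(S)| ≥ |S| for every subset S, so no violating subset exists.

none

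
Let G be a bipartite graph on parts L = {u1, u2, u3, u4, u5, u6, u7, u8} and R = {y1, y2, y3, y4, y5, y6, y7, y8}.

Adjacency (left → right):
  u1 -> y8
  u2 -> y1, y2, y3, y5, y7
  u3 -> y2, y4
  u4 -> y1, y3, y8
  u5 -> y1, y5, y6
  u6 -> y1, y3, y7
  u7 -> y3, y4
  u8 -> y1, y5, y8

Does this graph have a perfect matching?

One maximum matching: u1→y8, u2→y5, u3→y2, u4→y3, u5→y6, u6→y7, u7→y4, u8→y1.
Every left vertex is matched, so this is a perfect matching.

Yes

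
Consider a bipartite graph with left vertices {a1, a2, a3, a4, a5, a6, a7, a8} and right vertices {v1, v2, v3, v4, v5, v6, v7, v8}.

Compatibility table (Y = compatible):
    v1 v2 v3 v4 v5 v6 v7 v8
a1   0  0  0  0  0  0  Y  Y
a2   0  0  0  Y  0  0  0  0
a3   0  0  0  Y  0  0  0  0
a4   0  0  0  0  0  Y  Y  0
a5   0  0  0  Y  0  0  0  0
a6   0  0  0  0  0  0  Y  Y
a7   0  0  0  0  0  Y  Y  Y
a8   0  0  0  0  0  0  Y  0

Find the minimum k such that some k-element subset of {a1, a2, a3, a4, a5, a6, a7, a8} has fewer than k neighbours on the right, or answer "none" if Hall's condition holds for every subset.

Take S = {a2, a3}. Its neighbourhood is {v4}, so |N(S)| = 1 < |S| = 2.
No single vertex violates Hall's condition since each has at least one neighbour, so 2 is the minimum.

2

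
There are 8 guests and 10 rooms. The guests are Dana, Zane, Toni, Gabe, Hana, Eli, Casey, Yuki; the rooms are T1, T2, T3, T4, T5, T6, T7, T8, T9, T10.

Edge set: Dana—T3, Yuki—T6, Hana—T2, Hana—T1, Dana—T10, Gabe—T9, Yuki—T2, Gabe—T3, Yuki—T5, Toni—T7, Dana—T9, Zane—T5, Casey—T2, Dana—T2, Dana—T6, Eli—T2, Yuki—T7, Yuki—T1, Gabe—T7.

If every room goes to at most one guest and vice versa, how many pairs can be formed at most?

For example, pair Dana–T10, Zane–T5, Toni–T7, Gabe–T9, Hana–T1, Eli–T2, Yuki–T6.
The set {Eli, Casey} has only 1 neighbour ({T2}), so by Hall's theorem at most 7 of the 8 guests can be matched.

7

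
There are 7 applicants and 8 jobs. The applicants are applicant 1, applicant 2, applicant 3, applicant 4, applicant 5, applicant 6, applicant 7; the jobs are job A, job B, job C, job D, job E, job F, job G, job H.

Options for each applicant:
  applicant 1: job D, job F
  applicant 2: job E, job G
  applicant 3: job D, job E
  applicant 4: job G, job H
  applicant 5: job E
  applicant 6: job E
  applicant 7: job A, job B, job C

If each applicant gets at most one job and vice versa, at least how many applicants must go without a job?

1

One maximum matching: applicant 1–job F, applicant 2–job G, applicant 3–job D, applicant 4–job H, applicant 5–job E, applicant 7–job A.
The set {applicant 5, applicant 6} has only 1 neighbour ({job E}), so by Hall's theorem at most 6 of the 7 applicants can be matched.
That matches 6 of the 7, leaving 1 unmatched; no matching can do better.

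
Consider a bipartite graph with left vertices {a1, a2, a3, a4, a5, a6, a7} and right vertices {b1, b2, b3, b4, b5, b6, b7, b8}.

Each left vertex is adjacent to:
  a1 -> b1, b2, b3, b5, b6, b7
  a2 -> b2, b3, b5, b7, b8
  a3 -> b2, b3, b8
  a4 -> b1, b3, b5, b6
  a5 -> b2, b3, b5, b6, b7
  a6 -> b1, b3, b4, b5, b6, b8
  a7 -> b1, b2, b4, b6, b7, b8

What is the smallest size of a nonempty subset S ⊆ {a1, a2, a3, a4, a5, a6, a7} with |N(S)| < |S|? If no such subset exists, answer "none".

none

A matching saturating every left vertex exists, for instance a1→b1, a2→b2, a3→b8, a4→b3, a5→b6, a6→b5, a7→b7.
By Hall's marriage theorem, this means |N(S)| ≥ |S| for every subset S, so no violating subset exists.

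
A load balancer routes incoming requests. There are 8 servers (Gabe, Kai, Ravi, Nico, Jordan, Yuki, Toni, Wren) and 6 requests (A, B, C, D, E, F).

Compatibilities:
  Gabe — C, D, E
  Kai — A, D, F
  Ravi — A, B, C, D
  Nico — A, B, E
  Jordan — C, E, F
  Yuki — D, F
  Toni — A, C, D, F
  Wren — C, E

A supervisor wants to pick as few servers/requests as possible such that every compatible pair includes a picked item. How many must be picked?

{A, B, C, D, E, F} is a vertex cover of size 6: every edge has an endpoint in this set.
No smaller cover exists because Gabe–C, Kai–D, Ravi–B, Nico–A, Jordan–E, Yuki–F is a matching of size 6, and a cover must include an endpoint of each of these disjoint edges (König's theorem).

6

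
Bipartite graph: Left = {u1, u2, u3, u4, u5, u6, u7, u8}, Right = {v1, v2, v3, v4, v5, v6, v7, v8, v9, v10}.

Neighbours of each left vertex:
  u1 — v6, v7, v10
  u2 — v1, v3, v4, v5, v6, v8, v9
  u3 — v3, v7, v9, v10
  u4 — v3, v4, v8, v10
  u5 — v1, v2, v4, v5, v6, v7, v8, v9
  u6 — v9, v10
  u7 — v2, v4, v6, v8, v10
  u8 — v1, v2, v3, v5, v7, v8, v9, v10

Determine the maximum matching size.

8

One maximum matching: u1–v6, u2–v3, u3–v7, u4–v4, u5–v2, u6–v9, u7–v10, u8–v8.
This saturates every left vertex, so 8 is the maximum.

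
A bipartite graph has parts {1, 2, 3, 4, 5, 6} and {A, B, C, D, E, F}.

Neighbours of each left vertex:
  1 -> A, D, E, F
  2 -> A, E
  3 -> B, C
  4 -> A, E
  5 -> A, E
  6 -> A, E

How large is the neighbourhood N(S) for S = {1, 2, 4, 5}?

The union of neighbours of {1, 2, 4, 5} is {A, D, E, F}, which has 4 elements.
Since |N(S)| = 4 ≥ |S| = 4, Hall's condition holds for this subset.

4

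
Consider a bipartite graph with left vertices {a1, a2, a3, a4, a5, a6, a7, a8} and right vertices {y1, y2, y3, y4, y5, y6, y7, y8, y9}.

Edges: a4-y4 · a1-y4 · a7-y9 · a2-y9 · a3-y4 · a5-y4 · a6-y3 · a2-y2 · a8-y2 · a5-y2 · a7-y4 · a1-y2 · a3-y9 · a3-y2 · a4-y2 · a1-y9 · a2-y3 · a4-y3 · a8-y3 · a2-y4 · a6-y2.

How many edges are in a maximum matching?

One maximum matching: a1→y9, a2→y2, a3→y4, a4→y3.
The set {a1, a2, a3, a4, a5, a6, a7, a8} has only 4 neighbours ({y2, y3, y4, y9}), so by Hall's theorem at most 4 of the 8 left vertices can be matched.

4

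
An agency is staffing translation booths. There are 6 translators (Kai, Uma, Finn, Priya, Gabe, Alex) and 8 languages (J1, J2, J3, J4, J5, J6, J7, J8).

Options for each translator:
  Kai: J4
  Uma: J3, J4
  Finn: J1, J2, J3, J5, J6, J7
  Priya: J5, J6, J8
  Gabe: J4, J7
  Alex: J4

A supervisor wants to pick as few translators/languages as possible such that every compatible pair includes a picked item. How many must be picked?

5

{Uma, Finn, Priya, Gabe, J4} is a vertex cover of size 5: every edge has an endpoint in this set.
No smaller cover exists because Kai–J4, Uma–J3, Finn–J2, Priya–J6, Gabe–J7 is a matching of size 5, and a cover must include an endpoint of each of these disjoint edges (König's theorem).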